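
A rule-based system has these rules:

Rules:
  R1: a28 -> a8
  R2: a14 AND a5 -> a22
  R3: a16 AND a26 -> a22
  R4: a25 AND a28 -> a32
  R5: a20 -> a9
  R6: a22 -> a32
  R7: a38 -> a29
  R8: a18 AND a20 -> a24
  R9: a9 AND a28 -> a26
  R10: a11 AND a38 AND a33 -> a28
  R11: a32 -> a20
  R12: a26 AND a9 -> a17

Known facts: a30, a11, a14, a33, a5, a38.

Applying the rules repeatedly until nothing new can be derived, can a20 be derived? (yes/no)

Round 1: R2 [a14 AND a5 -> a22]; R7 [a38 -> a29]; R10 [a11 AND a38 AND a33 -> a28]. New: a22, a29, a28.
Round 2: R1 [a28 -> a8]; R6 [a22 -> a32]. New: a8, a32.
Round 3: R11 [a32 -> a20]. New: a20.
Round 4: R5 [a20 -> a9]. New: a9.
Round 5: R9 [a9 AND a28 -> a26]. New: a26.
Round 6: R12 [a26 AND a9 -> a17]. New: a17.
a20 appears in round 3, so it is derivable.

yes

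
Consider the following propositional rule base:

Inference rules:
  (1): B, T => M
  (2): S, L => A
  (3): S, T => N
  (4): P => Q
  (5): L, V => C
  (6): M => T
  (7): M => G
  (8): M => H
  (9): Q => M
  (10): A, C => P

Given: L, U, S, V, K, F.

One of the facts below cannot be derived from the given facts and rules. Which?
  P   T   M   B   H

[1] (2) [S, L => A]; (5) [L, V => C]. ⇒ new: A, C.
[2] (10) [A, C => P]. ⇒ new: P.
[3] (4) [P => Q]. ⇒ new: Q.
[4] (9) [Q => M]. ⇒ new: M.
[5] (6) [M => T]; (7) [M => G]; (8) [M => H]. ⇒ new: T, G, H.
[6] (3) [S, T => N]. ⇒ new: N.
Derived: P (round 2), H (round 5), T (round 5), M (round 4). B never appears in any round.

B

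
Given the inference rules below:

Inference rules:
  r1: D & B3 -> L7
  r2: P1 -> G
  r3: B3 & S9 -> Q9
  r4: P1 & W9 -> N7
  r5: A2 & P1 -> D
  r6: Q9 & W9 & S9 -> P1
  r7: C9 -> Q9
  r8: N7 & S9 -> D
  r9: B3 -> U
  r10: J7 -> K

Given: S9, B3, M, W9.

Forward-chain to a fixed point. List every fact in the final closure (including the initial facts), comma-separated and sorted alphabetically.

Round 1: r3 [B3 & S9 -> Q9]; r9 [B3 -> U]. New: Q9, U.
Round 2: r6 [Q9 & W9 & S9 -> P1]. New: P1.
Round 3: r2 [P1 -> G]; r4 [P1 & W9 -> N7]. New: G, N7.
Round 4: r8 [N7 & S9 -> D]. New: D.
Round 5: r1 [D & B3 -> L7]. New: L7.

B3, D, G, L7, M, N7, P1, Q9, S9, U, W9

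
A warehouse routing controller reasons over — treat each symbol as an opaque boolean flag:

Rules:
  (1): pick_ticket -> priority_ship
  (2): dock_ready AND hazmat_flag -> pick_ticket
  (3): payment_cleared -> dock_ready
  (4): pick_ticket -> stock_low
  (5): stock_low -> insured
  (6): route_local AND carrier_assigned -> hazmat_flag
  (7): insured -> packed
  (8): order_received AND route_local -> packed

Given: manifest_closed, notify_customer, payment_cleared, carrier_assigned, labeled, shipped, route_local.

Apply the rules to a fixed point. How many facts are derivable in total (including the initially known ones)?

14

[1] (3) [payment_cleared -> dock_ready]; (6) [route_local AND carrier_assigned -> hazmat_flag]. ⇒ new: dock_ready, hazmat_flag.
[2] (2) [dock_ready AND hazmat_flag -> pick_ticket]. ⇒ new: pick_ticket.
[3] (1) [pick_ticket -> priority_ship]; (4) [pick_ticket -> stock_low]. ⇒ new: priority_ship, stock_low.
[4] (5) [stock_low -> insured]. ⇒ new: insured.
[5] (7) [insured -> packed]. ⇒ new: packed.
Closure: {carrier_assigned, dock_ready, hazmat_flag, insured, labeled, manifest_closed, notify_customer, packed, payment_cleared, pick_ticket, priority_ship, route_local, shipped, stock_low} — 14 facts.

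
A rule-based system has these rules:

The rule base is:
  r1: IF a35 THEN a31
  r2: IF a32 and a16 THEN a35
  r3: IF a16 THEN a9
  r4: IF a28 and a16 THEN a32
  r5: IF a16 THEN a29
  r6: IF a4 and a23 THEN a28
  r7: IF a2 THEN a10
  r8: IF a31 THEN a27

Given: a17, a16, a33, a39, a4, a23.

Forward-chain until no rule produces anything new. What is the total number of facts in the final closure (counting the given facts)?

13

Round 1 fires r3, r5, r6, giving a9, a29, a28.
Round 2 fires r4, giving a32.
Round 3 fires r2, giving a35.
Round 4 fires r1, giving a31.
Round 5 fires r8, giving a27.
Closure: {a16, a17, a23, a27, a28, a29, a31, a32, a33, a35, a39, a4, a9} — 13 facts.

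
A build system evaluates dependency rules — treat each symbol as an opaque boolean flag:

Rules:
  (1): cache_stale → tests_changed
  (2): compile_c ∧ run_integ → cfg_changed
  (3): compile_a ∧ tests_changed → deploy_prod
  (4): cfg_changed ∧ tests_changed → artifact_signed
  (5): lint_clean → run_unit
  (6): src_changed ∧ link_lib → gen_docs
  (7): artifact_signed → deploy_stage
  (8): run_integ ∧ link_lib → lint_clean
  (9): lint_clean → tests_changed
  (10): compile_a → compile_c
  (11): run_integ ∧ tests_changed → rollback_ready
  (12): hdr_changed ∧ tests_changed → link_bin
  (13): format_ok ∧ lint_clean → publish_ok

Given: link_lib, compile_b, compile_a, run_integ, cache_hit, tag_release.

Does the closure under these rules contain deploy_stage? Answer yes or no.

Round 1 fires (8), (10), giving lint_clean, compile_c.
Round 2 fires (2), (5), (9), giving cfg_changed, run_unit, tests_changed.
Round 3 fires (3), (4), (11), giving deploy_prod, artifact_signed, rollback_ready.
Round 4 fires (7), giving deploy_stage.
deploy_stage appears in round 4, so it is derivable.

yes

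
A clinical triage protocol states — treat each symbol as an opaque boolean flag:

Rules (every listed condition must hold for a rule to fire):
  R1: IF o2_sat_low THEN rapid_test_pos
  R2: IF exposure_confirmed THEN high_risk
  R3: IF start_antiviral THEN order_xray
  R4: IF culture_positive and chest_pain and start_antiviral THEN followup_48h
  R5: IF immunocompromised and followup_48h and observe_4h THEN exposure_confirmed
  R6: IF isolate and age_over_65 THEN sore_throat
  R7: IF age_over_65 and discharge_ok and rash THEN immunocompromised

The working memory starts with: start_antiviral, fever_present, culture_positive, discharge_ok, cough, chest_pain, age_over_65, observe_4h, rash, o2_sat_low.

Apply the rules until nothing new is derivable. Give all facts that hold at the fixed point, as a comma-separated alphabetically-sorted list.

Round 1 — R1, R3, R4, R7, derive rapid_test_pos, order_xray, followup_48h, immunocompromised.
Round 2 — R5, derive exposure_confirmed.
Round 3 — R2, derive high_risk.

age_over_65, chest_pain, cough, culture_positive, discharge_ok, exposure_confirmed, fever_present, followup_48h, high_risk, immunocompromised, o2_sat_low, observe_4h, order_xray, rapid_test_pos, rash, start_antiviral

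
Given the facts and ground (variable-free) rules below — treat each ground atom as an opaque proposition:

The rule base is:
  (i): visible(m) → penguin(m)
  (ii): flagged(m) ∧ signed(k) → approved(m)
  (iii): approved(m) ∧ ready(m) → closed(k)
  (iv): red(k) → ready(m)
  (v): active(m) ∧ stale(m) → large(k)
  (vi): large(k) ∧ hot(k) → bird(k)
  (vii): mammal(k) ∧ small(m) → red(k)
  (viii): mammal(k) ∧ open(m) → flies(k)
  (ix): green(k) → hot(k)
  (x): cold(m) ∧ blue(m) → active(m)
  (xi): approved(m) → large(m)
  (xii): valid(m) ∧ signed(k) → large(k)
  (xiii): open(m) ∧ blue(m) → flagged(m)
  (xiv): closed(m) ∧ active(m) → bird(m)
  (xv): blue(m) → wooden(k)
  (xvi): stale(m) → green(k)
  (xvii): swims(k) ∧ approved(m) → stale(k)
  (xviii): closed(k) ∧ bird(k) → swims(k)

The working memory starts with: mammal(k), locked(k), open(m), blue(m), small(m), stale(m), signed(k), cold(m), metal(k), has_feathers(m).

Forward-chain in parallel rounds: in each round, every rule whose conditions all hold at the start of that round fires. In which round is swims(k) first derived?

Round 1: (vii) [mammal(k) ∧ small(m) → red(k)]; (viii) [mammal(k) ∧ open(m) → flies(k)]; (x) [cold(m) ∧ blue(m) → active(m)]; (xiii) [open(m) ∧ blue(m) → flagged(m)]; (xv) [blue(m) → wooden(k)]; (xvi) [stale(m) → green(k)]. Adds red(k), flies(k), active(m), flagged(m), wooden(k), green(k).
Round 2: (ii) [flagged(m) ∧ signed(k) → approved(m)]; (iv) [red(k) → ready(m)]; (v) [active(m) ∧ stale(m) → large(k)]; (ix) [green(k) → hot(k)]. Adds approved(m), ready(m), large(k), hot(k).
Round 3: (iii) [approved(m) ∧ ready(m) → closed(k)]; (vi) [large(k) ∧ hot(k) → bird(k)]; (xi) [approved(m) → large(m)]. Adds closed(k), bird(k), large(m).
Round 4: (xviii) [closed(k) ∧ bird(k) → swims(k)]. Adds swims(k).
swims(k) first appears in round 4.

4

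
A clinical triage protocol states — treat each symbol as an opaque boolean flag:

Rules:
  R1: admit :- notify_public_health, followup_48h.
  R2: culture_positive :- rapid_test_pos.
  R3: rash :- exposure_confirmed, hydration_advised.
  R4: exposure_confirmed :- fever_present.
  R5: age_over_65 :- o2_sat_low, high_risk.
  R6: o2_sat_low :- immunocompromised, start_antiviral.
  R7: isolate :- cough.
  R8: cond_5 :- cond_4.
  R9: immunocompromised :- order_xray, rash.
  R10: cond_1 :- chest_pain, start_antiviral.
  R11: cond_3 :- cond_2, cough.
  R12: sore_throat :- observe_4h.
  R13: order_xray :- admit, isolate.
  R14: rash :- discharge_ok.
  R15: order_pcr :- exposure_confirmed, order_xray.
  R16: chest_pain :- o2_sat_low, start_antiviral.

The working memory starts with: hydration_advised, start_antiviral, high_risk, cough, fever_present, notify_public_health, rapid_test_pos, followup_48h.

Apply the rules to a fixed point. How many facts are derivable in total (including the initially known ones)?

20

Round 1 fires R1, R2, R4, R7, giving admit, culture_positive, exposure_confirmed, isolate.
Round 2 fires R3, R13, giving rash, order_xray.
Round 3 fires R9, R15, giving immunocompromised, order_pcr.
Round 4 fires R6, giving o2_sat_low.
Round 5 fires R5, R16, giving age_over_65, chest_pain.
Round 6 fires R10, giving cond_1.
Closure: {admit, age_over_65, chest_pain, cond_1, cough, culture_positive, exposure_confirmed, fever_present, followup_48h, high_risk, hydration_advised, immunocompromised, isolate, notify_public_health, o2_sat_low, order_pcr, order_xray, rapid_test_pos, rash, start_antiviral} — 20 facts.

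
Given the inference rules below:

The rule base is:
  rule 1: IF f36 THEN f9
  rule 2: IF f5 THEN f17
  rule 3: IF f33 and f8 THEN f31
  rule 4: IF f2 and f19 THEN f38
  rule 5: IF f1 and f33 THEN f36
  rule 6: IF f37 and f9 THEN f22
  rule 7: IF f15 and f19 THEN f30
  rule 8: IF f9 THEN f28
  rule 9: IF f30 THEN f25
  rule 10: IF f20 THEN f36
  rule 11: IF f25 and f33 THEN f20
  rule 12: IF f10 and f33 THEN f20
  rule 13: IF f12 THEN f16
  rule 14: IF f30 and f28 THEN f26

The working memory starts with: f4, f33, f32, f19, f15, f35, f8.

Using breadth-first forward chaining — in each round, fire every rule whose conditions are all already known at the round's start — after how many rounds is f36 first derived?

4

Round 1 — rule 3, rule 7, derive f31, f30.
Round 2 — rule 9, derive f25.
Round 3 — rule 11, derive f20.
Round 4 — rule 10, derive f36.
f36 first appears in round 4.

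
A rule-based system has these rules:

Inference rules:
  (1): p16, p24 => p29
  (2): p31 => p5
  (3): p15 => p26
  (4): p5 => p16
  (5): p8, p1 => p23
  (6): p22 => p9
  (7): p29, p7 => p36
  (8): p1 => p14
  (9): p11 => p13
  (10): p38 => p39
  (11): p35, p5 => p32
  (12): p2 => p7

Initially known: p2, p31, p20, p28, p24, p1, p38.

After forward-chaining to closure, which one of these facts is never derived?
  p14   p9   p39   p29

p9

[1] (2) [p31 => p5]; (8) [p1 => p14]; (10) [p38 => p39]; (12) [p2 => p7]. ⇒ new: p5, p14, p39, p7.
[2] (4) [p5 => p16]. ⇒ new: p16.
[3] (1) [p16, p24 => p29]. ⇒ new: p29.
[4] (7) [p29, p7 => p36]. ⇒ new: p36.
Derived: p29 (round 3), p39 (round 1), p14 (round 1). p9 never appears in any round.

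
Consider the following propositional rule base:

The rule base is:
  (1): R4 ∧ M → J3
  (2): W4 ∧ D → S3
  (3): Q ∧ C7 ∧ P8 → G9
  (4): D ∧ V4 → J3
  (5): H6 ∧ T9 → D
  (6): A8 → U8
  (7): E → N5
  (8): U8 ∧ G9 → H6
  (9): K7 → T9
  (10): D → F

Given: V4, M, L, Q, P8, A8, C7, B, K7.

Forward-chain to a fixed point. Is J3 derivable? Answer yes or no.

yes

Round 1: (3) [Q ∧ C7 ∧ P8 → G9]; (6) [A8 → U8]; (9) [K7 → T9]. Adds G9, U8, T9.
Round 2: (8) [U8 ∧ G9 → H6]. Adds H6.
Round 3: (5) [H6 ∧ T9 → D]. Adds D.
Round 4: (4) [D ∧ V4 → J3]; (10) [D → F]. Adds J3, F.
J3 appears in round 4, so it is derivable.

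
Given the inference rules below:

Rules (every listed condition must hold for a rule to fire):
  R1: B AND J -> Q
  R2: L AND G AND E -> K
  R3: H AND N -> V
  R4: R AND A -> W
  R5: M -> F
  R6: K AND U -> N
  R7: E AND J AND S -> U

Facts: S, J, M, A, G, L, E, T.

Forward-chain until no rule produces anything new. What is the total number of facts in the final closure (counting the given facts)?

Round 1: R2 [L AND G AND E -> K]; R5 [M -> F]; R7 [E AND J AND S -> U]. New: K, F, U.
Round 2: R6 [K AND U -> N]. New: N.
Closure: {A, E, F, G, J, K, L, M, N, S, T, U} — 12 facts.

12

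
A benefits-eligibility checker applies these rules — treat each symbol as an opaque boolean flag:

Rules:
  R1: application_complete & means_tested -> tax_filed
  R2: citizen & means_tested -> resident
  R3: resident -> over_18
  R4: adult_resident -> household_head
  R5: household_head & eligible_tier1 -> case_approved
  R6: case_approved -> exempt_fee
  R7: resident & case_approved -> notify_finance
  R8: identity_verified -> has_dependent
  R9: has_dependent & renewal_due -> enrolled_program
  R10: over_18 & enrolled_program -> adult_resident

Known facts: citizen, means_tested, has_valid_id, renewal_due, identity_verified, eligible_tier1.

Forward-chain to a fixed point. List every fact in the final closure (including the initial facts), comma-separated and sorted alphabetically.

Round 1: R2 [citizen & means_tested -> resident]; R8 [identity_verified -> has_dependent]. New: resident, has_dependent.
Round 2: R3 [resident -> over_18]; R9 [has_dependent & renewal_due -> enrolled_program]. New: over_18, enrolled_program.
Round 3: R10 [over_18 & enrolled_program -> adult_resident]. New: adult_resident.
Round 4: R4 [adult_resident -> household_head]. New: household_head.
Round 5: R5 [household_head & eligible_tier1 -> case_approved]. New: case_approved.
Round 6: R6 [case_approved -> exempt_fee]; R7 [resident & case_approved -> notify_finance]. New: exempt_fee, notify_finance.

adult_resident, case_approved, citizen, eligible_tier1, enrolled_program, exempt_fee, has_dependent, has_valid_id, household_head, identity_verified, means_tested, notify_finance, over_18, renewal_due, resident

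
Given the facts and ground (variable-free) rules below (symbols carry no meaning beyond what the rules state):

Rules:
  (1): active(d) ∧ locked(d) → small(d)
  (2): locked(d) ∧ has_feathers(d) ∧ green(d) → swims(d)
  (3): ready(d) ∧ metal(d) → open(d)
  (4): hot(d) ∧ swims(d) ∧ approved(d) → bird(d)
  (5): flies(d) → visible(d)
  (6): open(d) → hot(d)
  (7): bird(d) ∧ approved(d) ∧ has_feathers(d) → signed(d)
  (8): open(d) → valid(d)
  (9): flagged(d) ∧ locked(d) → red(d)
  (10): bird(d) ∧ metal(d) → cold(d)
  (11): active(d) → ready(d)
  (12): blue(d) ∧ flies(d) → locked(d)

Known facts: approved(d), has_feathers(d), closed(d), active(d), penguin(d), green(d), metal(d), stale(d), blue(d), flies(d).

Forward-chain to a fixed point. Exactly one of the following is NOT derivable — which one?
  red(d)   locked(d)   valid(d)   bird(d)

red(d)

Round 1: (5) [flies(d) → visible(d)]; (11) [active(d) → ready(d)]; (12) [blue(d) ∧ flies(d) → locked(d)]. New: visible(d), ready(d), locked(d).
Round 2: (1) [active(d) ∧ locked(d) → small(d)]; (2) [locked(d) ∧ has_feathers(d) ∧ green(d) → swims(d)]; (3) [ready(d) ∧ metal(d) → open(d)]. New: small(d), swims(d), open(d).
Round 3: (6) [open(d) → hot(d)]; (8) [open(d) → valid(d)]. New: hot(d), valid(d).
Round 4: (4) [hot(d) ∧ swims(d) ∧ approved(d) → bird(d)]. New: bird(d).
Round 5: (7) [bird(d) ∧ approved(d) ∧ has_feathers(d) → signed(d)]; (10) [bird(d) ∧ metal(d) → cold(d)]. New: signed(d), cold(d).
Derived: locked(d) (round 1), valid(d) (round 3), bird(d) (round 4). red(d) never appears in any round.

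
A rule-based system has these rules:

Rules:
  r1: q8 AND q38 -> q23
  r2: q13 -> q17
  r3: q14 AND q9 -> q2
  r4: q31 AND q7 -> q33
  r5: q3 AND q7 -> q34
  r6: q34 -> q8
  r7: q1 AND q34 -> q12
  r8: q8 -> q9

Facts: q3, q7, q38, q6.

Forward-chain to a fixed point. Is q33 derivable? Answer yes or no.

Round 1: r5 [q3 AND q7 -> q34]. Adds q34.
Round 2: r6 [q34 -> q8]. Adds q8.
Round 3: r1 [q8 AND q38 -> q23]; r8 [q8 -> q9]. Adds q23, q9.
Fixed point reached. q33 is concluded only by r4; r4 needs q31 (never derived).

no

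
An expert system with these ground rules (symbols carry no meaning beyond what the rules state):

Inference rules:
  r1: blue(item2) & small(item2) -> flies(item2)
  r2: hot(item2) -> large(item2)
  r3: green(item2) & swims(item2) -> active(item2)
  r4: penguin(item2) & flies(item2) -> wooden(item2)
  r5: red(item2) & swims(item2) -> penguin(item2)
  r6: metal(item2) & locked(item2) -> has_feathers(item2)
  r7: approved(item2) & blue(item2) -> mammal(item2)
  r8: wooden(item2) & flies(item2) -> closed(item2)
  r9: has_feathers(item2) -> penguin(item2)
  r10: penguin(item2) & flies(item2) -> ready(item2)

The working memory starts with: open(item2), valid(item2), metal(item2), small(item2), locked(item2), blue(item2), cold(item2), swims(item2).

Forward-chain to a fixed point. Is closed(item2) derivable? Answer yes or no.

yes

Round 1 — r1, r6, derive flies(item2), has_feathers(item2).
Round 2 — r9, derive penguin(item2).
Round 3 — r4, r10, derive wooden(item2), ready(item2).
Round 4 — r8, derive closed(item2).
closed(item2) appears in round 4, so it is derivable.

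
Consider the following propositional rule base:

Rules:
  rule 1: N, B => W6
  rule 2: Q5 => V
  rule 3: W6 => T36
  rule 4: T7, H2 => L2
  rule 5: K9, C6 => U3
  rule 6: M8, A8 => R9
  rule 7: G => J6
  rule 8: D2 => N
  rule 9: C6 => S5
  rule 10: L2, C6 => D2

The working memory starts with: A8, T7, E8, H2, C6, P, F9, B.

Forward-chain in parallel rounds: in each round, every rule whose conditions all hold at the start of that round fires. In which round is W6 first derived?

Round 1: rule 4 [T7, H2 => L2]; rule 9 [C6 => S5]. New: L2, S5.
Round 2: rule 10 [L2, C6 => D2]. New: D2.
Round 3: rule 8 [D2 => N]. New: N.
Round 4: rule 1 [N, B => W6]. New: W6.
W6 first appears in round 4.

4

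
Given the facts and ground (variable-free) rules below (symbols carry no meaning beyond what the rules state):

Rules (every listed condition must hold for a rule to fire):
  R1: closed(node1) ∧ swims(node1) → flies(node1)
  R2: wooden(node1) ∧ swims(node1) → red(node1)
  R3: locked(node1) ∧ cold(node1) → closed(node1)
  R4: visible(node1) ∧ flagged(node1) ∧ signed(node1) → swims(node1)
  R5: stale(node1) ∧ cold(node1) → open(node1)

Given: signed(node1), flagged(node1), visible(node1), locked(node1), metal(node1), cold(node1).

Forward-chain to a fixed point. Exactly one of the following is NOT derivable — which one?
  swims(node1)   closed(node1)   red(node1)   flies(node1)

Round 1 — R3, R4, derive closed(node1), swims(node1).
Round 2 — R1, derive flies(node1).
Derived: flies(node1) (round 2), closed(node1) (round 1), swims(node1) (round 1). red(node1) never appears in any round.

red(node1)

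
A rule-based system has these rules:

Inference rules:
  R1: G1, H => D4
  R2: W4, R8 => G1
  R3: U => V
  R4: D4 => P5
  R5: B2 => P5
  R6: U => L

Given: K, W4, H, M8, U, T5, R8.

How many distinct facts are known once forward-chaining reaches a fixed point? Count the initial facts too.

12

Round 1: R2 [W4, R8 => G1]; R3 [U => V]; R6 [U => L]. New: G1, V, L.
Round 2: R1 [G1, H => D4]. New: D4.
Round 3: R4 [D4 => P5]. New: P5.
Closure: {D4, G1, H, K, L, M8, P5, R8, T5, U, V, W4} — 12 facts.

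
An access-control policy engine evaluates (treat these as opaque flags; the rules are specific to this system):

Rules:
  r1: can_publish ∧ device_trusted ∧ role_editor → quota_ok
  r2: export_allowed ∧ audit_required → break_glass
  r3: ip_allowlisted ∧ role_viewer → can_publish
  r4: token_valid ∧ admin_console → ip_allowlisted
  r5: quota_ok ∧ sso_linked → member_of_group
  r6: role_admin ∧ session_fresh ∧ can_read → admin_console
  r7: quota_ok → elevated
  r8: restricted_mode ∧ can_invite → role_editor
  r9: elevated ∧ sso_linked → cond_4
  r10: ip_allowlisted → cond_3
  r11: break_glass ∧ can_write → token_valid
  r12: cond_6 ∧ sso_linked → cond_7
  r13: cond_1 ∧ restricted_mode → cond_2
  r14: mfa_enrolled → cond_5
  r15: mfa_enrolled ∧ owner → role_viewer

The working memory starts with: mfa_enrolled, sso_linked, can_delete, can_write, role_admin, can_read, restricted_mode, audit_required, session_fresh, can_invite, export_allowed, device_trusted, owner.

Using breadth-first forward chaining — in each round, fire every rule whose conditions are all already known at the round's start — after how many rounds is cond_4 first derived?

Round 1: r2 [export_allowed ∧ audit_required → break_glass]; r6 [role_admin ∧ session_fresh ∧ can_read → admin_console]; r8 [restricted_mode ∧ can_invite → role_editor]; r14 [mfa_enrolled → cond_5]; r15 [mfa_enrolled ∧ owner → role_viewer]. Adds break_glass, admin_console, role_editor, cond_5, role_viewer.
Round 2: r11 [break_glass ∧ can_write → token_valid]. Adds token_valid.
Round 3: r4 [token_valid ∧ admin_console → ip_allowlisted]. Adds ip_allowlisted.
Round 4: r3 [ip_allowlisted ∧ role_viewer → can_publish]; r10 [ip_allowlisted → cond_3]. Adds can_publish, cond_3.
Round 5: r1 [can_publish ∧ device_trusted ∧ role_editor → quota_ok]. Adds quota_ok.
Round 6: r5 [quota_ok ∧ sso_linked → member_of_group]; r7 [quota_ok → elevated]. Adds member_of_group, elevated.
Round 7: r9 [elevated ∧ sso_linked → cond_4]. Adds cond_4.
cond_4 first appears in round 7.

7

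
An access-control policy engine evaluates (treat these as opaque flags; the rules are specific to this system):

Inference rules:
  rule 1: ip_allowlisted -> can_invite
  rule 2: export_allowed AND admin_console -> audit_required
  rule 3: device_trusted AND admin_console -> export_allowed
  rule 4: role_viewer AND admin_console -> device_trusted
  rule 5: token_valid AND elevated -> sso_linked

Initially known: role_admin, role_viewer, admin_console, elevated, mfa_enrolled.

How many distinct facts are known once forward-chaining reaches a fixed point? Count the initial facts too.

8

Round 1: rule 4 [role_viewer AND admin_console -> device_trusted]. New: device_trusted.
Round 2: rule 3 [device_trusted AND admin_console -> export_allowed]. New: export_allowed.
Round 3: rule 2 [export_allowed AND admin_console -> audit_required]. New: audit_required.
Closure: {admin_console, audit_required, device_trusted, elevated, export_allowed, mfa_enrolled, role_admin, role_viewer} — 8 facts.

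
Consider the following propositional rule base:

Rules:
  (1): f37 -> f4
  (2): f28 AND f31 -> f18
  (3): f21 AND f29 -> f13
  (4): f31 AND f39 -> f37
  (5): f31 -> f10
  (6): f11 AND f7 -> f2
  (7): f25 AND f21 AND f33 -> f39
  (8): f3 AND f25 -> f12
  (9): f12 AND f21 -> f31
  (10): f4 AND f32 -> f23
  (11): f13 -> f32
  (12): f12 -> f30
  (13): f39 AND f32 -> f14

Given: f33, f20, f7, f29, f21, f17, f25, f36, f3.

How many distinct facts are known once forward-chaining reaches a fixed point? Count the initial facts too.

Round 1 fires (3), (7), (8), giving f13, f39, f12.
Round 2 fires (9), (11), (12), giving f31, f32, f30.
Round 3 fires (4), (5), (13), giving f37, f10, f14.
Round 4 fires (1), giving f4.
Round 5 fires (10), giving f23.
Closure: {f10, f12, f13, f14, f17, f20, f21, f23, f25, f29, f3, f30, f31, f32, f33, f36, f37, f39, f4, f7} — 20 facts.

20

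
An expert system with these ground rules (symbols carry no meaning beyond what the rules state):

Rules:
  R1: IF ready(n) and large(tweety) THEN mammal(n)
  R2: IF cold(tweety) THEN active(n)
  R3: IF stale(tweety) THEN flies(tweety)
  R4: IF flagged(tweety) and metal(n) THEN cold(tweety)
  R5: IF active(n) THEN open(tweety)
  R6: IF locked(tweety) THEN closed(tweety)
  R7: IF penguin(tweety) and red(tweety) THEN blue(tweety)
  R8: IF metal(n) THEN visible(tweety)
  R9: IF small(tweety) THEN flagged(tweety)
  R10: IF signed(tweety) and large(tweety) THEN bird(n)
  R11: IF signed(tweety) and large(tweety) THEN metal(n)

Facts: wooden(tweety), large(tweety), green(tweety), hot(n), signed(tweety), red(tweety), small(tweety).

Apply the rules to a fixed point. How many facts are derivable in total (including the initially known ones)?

14

Round 1 — R9, R10, R11, derive flagged(tweety), bird(n), metal(n).
Round 2 — R4, R8, derive cold(tweety), visible(tweety).
Round 3 — R2, derive active(n).
Round 4 — R5, derive open(tweety).
Closure: {active(n), bird(n), cold(tweety), flagged(tweety), green(tweety), hot(n), large(tweety), metal(n), open(tweety), red(tweety), signed(tweety), small(tweety), visible(tweety), wooden(tweety)} — 14 facts.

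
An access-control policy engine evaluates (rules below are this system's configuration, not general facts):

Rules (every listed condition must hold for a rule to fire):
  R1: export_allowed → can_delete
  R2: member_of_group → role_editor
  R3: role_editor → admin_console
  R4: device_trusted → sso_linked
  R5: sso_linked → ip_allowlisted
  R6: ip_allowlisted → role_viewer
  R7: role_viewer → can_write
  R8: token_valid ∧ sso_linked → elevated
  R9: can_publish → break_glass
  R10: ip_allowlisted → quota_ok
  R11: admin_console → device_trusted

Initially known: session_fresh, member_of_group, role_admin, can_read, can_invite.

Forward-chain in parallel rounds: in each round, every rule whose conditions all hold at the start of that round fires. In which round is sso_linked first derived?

4

Round 1: R2 [member_of_group → role_editor]. New: role_editor.
Round 2: R3 [role_editor → admin_console]. New: admin_console.
Round 3: R11 [admin_console → device_trusted]. New: device_trusted.
Round 4: R4 [device_trusted → sso_linked]. New: sso_linked.
sso_linked first appears in round 4.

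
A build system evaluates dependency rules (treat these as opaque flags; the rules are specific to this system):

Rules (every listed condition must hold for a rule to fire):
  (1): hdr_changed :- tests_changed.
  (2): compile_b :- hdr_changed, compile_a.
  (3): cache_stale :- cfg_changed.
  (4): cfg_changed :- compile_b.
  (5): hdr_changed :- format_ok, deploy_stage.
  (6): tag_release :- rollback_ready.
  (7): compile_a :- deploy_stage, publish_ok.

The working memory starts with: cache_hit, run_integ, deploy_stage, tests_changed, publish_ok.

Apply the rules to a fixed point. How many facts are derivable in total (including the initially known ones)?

10

Round 1: (1) [hdr_changed :- tests_changed.]; (7) [compile_a :- deploy_stage, publish_ok.]. New: hdr_changed, compile_a.
Round 2: (2) [compile_b :- hdr_changed, compile_a.]. New: compile_b.
Round 3: (4) [cfg_changed :- compile_b.]. New: cfg_changed.
Round 4: (3) [cache_stale :- cfg_changed.]. New: cache_stale.
Closure: {cache_hit, cache_stale, cfg_changed, compile_a, compile_b, deploy_stage, hdr_changed, publish_ok, run_integ, tests_changed} — 10 facts.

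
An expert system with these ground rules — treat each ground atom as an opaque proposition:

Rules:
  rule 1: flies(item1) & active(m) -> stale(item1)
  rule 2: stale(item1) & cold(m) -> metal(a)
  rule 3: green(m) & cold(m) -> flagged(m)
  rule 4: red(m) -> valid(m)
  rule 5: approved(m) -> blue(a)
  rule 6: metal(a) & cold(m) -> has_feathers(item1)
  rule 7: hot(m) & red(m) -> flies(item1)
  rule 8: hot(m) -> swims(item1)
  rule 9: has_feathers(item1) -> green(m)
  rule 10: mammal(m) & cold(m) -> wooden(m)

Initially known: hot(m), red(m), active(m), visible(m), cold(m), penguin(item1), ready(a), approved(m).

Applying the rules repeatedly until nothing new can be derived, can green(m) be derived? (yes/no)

[1] rule 4 [red(m) -> valid(m)]; rule 5 [approved(m) -> blue(a)]; rule 7 [hot(m) & red(m) -> flies(item1)]; rule 8 [hot(m) -> swims(item1)]. ⇒ new: valid(m), blue(a), flies(item1), swims(item1).
[2] rule 1 [flies(item1) & active(m) -> stale(item1)]. ⇒ new: stale(item1).
[3] rule 2 [stale(item1) & cold(m) -> metal(a)]. ⇒ new: metal(a).
[4] rule 6 [metal(a) & cold(m) -> has_feathers(item1)]. ⇒ new: has_feathers(item1).
[5] rule 9 [has_feathers(item1) -> green(m)]. ⇒ new: green(m).
[6] rule 3 [green(m) & cold(m) -> flagged(m)]. ⇒ new: flagged(m).
green(m) appears in round 5, so it is derivable.

yes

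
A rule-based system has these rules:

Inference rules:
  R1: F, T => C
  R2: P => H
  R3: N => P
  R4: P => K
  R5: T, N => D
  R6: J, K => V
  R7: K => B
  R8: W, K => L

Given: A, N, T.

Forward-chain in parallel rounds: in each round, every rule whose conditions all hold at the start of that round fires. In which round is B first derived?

Round 1: R3 [N => P]; R5 [T, N => D]. New: P, D.
Round 2: R2 [P => H]; R4 [P => K]. New: H, K.
Round 3: R7 [K => B]. New: B.
B first appears in round 3.

3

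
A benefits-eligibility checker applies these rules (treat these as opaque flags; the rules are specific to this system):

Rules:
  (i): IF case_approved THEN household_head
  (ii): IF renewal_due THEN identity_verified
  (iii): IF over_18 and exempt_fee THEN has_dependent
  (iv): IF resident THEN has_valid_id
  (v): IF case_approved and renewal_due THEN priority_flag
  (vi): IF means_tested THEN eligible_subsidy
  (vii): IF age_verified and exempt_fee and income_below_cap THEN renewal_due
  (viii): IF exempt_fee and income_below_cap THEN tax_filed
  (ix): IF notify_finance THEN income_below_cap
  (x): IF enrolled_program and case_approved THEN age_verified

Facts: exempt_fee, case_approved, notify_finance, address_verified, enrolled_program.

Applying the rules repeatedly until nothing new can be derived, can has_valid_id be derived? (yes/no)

Round 1: (i) [IF case_approved THEN household_head]; (ix) [IF notify_finance THEN income_below_cap]; (x) [IF enrolled_program and case_approved THEN age_verified]. Adds household_head, income_below_cap, age_verified.
Round 2: (vii) [IF age_verified and exempt_fee and income_below_cap THEN renewal_due]; (viii) [IF exempt_fee and income_below_cap THEN tax_filed]. Adds renewal_due, tax_filed.
Round 3: (ii) [IF renewal_due THEN identity_verified]; (v) [IF case_approved and renewal_due THEN priority_flag]. Adds identity_verified, priority_flag.
Fixed point reached. has_valid_id is concluded only by (iv); (iv) needs resident (never derived).

no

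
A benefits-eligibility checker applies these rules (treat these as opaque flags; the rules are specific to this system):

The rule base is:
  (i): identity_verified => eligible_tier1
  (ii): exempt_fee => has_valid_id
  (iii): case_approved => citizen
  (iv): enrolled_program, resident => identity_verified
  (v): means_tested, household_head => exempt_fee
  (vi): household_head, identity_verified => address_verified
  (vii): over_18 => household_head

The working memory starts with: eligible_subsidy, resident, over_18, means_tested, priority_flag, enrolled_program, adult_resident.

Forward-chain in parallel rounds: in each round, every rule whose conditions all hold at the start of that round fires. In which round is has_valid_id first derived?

3

Round 1: (iv) [enrolled_program, resident => identity_verified]; (vii) [over_18 => household_head]. New: identity_verified, household_head.
Round 2: (i) [identity_verified => eligible_tier1]; (v) [means_tested, household_head => exempt_fee]; (vi) [household_head, identity_verified => address_verified]. New: eligible_tier1, exempt_fee, address_verified.
Round 3: (ii) [exempt_fee => has_valid_id]. New: has_valid_id.
has_valid_id first appears in round 3.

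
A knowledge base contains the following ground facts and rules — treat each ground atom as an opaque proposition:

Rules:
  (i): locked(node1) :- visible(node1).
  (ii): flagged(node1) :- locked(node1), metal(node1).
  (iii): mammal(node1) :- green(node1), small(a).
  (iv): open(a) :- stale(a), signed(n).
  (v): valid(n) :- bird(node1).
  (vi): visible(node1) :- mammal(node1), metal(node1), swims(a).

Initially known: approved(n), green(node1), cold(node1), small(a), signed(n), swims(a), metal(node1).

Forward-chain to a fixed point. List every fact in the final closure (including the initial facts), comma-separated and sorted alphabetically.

Round 1: (iii) [mammal(node1) :- green(node1), small(a).]. Adds mammal(node1).
Round 2: (vi) [visible(node1) :- mammal(node1), metal(node1), swims(a).]. Adds visible(node1).
Round 3: (i) [locked(node1) :- visible(node1).]. Adds locked(node1).
Round 4: (ii) [flagged(node1) :- locked(node1), metal(node1).]. Adds flagged(node1).

approved(n), cold(node1), flagged(node1), green(node1), locked(node1), mammal(node1), metal(node1), signed(n), small(a), swims(a), visible(node1)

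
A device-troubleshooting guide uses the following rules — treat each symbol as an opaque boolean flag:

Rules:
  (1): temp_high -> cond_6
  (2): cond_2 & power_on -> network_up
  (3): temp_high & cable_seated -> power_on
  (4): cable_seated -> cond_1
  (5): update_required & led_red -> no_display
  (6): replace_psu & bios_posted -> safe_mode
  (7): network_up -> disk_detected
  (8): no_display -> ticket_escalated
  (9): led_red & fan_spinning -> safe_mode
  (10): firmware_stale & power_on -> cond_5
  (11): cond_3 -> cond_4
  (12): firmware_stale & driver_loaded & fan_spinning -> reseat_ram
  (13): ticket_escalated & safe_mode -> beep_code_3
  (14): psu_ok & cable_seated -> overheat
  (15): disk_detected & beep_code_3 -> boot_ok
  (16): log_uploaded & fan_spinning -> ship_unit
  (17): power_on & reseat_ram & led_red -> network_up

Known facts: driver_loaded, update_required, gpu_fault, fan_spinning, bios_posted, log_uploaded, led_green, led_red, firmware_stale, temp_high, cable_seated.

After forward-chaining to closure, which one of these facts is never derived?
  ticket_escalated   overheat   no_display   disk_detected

[1] (1) [temp_high -> cond_6]; (3) [temp_high & cable_seated -> power_on]; (4) [cable_seated -> cond_1]; (5) [update_required & led_red -> no_display]; (9) [led_red & fan_spinning -> safe_mode]; (12) [firmware_stale & driver_loaded & fan_spinning -> reseat_ram]; (16) [log_uploaded & fan_spinning -> ship_unit]. ⇒ new: cond_6, power_on, cond_1, no_display, safe_mode, reseat_ram, ship_unit.
[2] (8) [no_display -> ticket_escalated]; (10) [firmware_stale & power_on -> cond_5]; (17) [power_on & reseat_ram & led_red -> network_up]. ⇒ new: ticket_escalated, cond_5, network_up.
[3] (7) [network_up -> disk_detected]; (13) [ticket_escalated & safe_mode -> beep_code_3]. ⇒ new: disk_detected, beep_code_3.
[4] (15) [disk_detected & beep_code_3 -> boot_ok]. ⇒ new: boot_ok.
Derived: ticket_escalated (round 2), no_display (round 1), disk_detected (round 3). overheat never appears in any round.

overheat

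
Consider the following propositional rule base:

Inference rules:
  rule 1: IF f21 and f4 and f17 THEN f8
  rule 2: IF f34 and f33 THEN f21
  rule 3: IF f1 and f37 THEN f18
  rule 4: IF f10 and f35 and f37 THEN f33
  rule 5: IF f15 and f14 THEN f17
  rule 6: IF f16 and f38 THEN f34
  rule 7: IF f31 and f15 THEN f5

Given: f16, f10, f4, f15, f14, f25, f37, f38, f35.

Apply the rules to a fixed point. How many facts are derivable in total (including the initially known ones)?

14

[1] rule 4 [IF f10 and f35 and f37 THEN f33]; rule 5 [IF f15 and f14 THEN f17]; rule 6 [IF f16 and f38 THEN f34]. ⇒ new: f33, f17, f34.
[2] rule 2 [IF f34 and f33 THEN f21]. ⇒ new: f21.
[3] rule 1 [IF f21 and f4 and f17 THEN f8]. ⇒ new: f8.
Closure: {f10, f14, f15, f16, f17, f21, f25, f33, f34, f35, f37, f38, f4, f8} — 14 facts.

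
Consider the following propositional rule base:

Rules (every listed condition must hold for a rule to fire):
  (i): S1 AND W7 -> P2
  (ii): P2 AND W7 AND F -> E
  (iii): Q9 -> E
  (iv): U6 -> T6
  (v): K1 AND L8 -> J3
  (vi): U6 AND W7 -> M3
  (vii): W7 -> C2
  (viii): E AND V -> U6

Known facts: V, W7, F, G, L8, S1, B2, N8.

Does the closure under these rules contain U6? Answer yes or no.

yes

Round 1 fires (i), (vii), giving P2, C2.
Round 2 fires (ii), giving E.
Round 3 fires (viii), giving U6.
Round 4 fires (iv), (vi), giving T6, M3.
U6 appears in round 3, so it is derivable.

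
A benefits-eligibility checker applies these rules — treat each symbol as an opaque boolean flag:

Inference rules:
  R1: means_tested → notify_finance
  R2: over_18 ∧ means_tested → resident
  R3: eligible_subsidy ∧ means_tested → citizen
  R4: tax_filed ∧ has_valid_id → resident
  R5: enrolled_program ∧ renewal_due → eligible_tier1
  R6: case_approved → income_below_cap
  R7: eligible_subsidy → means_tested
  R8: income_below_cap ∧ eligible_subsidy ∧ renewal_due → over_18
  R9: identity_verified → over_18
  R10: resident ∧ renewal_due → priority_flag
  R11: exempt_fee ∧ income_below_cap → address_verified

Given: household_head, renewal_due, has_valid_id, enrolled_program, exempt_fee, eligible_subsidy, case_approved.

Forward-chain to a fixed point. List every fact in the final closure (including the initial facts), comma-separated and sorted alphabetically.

Round 1 — R5, R6, R7, derive eligible_tier1, income_below_cap, means_tested.
Round 2 — R1, R3, R8, R11, derive notify_finance, citizen, over_18, address_verified.
Round 3 — R2, derive resident.
Round 4 — R10, derive priority_flag.

address_verified, case_approved, citizen, eligible_subsidy, eligible_tier1, enrolled_program, exempt_fee, has_valid_id, household_head, income_below_cap, means_tested, notify_finance, over_18, priority_flag, renewal_due, resident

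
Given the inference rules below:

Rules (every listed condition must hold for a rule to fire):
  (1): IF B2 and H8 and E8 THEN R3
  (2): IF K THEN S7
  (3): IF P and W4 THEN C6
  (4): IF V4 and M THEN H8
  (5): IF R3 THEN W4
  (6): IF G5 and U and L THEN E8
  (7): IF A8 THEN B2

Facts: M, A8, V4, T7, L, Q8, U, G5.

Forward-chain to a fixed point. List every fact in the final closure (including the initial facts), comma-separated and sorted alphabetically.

Round 1 fires (4), (6), (7), giving H8, E8, B2.
Round 2 fires (1), giving R3.
Round 3 fires (5), giving W4.

A8, B2, E8, G5, H8, L, M, Q8, R3, T7, U, V4, W4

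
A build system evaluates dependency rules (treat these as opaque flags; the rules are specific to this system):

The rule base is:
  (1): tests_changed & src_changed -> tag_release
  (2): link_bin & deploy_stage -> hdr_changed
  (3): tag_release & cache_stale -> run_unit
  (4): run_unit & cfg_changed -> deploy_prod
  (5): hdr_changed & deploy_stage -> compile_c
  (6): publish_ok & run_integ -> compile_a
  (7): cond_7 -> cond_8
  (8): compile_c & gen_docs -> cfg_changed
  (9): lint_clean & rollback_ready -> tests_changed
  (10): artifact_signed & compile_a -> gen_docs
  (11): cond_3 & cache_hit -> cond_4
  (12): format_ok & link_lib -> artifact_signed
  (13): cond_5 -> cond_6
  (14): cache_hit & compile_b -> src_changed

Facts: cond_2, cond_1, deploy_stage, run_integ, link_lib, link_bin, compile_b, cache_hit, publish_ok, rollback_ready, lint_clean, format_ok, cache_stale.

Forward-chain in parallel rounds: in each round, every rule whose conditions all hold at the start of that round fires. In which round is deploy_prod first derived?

Round 1 fires (2), (6), (9), (12), (14), giving hdr_changed, compile_a, tests_changed, artifact_signed, src_changed.
Round 2 fires (1), (5), (10), giving tag_release, compile_c, gen_docs.
Round 3 fires (3), (8), giving run_unit, cfg_changed.
Round 4 fires (4), giving deploy_prod.
deploy_prod first appears in round 4.

4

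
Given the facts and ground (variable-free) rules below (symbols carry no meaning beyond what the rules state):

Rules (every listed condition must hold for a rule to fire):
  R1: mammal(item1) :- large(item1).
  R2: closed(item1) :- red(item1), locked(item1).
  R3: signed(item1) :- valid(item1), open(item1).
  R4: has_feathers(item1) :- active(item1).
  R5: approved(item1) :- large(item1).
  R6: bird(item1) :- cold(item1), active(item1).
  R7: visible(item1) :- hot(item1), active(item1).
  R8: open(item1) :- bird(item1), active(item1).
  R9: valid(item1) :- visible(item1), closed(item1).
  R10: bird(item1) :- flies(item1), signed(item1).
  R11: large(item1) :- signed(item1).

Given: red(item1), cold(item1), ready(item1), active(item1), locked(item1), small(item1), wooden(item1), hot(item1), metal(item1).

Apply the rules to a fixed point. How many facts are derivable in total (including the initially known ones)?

Round 1: R2 [closed(item1) :- red(item1), locked(item1).]; R4 [has_feathers(item1) :- active(item1).]; R6 [bird(item1) :- cold(item1), active(item1).]; R7 [visible(item1) :- hot(item1), active(item1).]. New: closed(item1), has_feathers(item1), bird(item1), visible(item1).
Round 2: R8 [open(item1) :- bird(item1), active(item1).]; R9 [valid(item1) :- visible(item1), closed(item1).]. New: open(item1), valid(item1).
Round 3: R3 [signed(item1) :- valid(item1), open(item1).]. New: signed(item1).
Round 4: R11 [large(item1) :- signed(item1).]. New: large(item1).
Round 5: R1 [mammal(item1) :- large(item1).]; R5 [approved(item1) :- large(item1).]. New: mammal(item1), approved(item1).
Closure: {active(item1), approved(item1), bird(item1), closed(item1), cold(item1), has_feathers(item1), hot(item1), large(item1), locked(item1), mammal(item1), metal(item1), open(item1), ready(item1), red(item1), signed(item1), small(item1), valid(item1), visible(item1), wooden(item1)} — 19 facts.

19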